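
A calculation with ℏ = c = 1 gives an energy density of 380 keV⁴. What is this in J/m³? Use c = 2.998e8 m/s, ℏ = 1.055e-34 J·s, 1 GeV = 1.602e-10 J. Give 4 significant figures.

[E]/[L]³ = [E]⁴/(ℏc)³; restore (ℏc)⁻³.
1 GeV⁴ → 1/(ℏc)³ × (1 GeV in J)⁴ = 2.082e37 J/m³.
Convert the energy scale: 380 keV⁴ = 3.80e-22 GeV⁴.
Result: 3.80e-22 × 2.082e37 = 7.910e15 J/m³.

7.910e15 J/m³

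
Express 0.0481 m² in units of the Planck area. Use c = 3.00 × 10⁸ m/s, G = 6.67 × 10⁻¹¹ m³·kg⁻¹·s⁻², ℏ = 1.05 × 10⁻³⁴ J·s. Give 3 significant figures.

Planck area: A_P = ℏG/c³ = 2.59 × 10⁻⁷⁰ m².
0.0481 / 2.59 × 10⁻⁷⁰ = 1.85 × 10⁶⁸

1.85 × 10⁶⁸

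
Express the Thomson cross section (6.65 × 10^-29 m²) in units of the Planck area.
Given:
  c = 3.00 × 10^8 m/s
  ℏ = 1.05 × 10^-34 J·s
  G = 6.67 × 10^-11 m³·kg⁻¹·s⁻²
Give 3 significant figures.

2.56 × 10^41

Planck area: A_P = ℏG/c³ = 2.59 × 10^-70 m².
6.65 × 10^-29 / 2.59 × 10^-70 = 2.56 × 10^41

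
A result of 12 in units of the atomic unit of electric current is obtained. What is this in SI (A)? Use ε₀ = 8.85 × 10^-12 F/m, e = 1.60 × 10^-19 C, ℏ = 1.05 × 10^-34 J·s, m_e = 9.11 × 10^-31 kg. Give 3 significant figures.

One atomic unit of electric current: I_au = e E_h/ℏ = m_e e⁵/((4πε₀)²ℏ³) = 6.67 × 10^-3 A.
12 × 6.67 × 10^-3 A = 0.0801 A

0.0801 A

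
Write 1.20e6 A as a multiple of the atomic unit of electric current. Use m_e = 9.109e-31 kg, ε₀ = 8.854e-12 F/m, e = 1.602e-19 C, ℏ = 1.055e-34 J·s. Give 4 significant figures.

1.815e8

atomic unit of electric current: I_au = e E_h/ℏ = m_e e⁵/((4πε₀)²ℏ³) = 6.612e-3 A.
1.20e6 / 6.612e-3 = 1.815e8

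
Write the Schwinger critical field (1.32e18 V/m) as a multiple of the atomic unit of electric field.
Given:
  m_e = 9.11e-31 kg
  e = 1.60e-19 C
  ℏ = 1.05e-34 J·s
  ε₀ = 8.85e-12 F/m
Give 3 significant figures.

2.54e6

atomic unit of electric field: E_au = E_h/(e a₀) = m_e²e⁵/((4πε₀)³ℏ⁴) = 5.20e11 V/m.
1.32e18 / 5.20e11 = 2.54e6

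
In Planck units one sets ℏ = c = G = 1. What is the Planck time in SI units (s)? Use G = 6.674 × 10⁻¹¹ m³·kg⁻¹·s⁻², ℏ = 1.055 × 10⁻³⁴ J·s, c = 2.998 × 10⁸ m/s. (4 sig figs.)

5.392 × 10⁻⁴⁴ s

t_P = √(ℏG/c⁵)
  = √(2.907 × 10⁻⁸⁷)
  = 5.392 × 10⁻⁴⁴ s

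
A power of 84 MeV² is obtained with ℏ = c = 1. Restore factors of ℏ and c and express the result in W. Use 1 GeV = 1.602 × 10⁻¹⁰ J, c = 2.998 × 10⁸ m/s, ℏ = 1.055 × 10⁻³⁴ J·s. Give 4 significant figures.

Power is [E]/[T] = [E]²/ℏ.
1 GeV² → 1/ℏ × (1 GeV in J)² = 2.433 × 10¹⁴ W.
Convert the energy scale: 84 MeV² = 8.40 × 10⁻⁵ GeV².
Result: 8.40 × 10⁻⁵ × 2.433 × 10¹⁴ = 2.043 × 10¹⁰ W.

2.043 × 10¹⁰ W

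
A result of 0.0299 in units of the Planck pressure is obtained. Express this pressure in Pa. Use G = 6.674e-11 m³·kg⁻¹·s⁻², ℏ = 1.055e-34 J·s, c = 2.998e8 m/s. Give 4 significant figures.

One Planck pressure: p_P = c⁷/(ℏG²) = 4.632e113 Pa.
0.0299 × 4.632e113 Pa = 1.385e112 Pa

1.385e112 Pa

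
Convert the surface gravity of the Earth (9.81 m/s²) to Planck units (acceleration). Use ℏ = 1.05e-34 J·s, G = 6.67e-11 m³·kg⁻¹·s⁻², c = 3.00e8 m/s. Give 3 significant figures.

Planck acceleration: a_P = √(c⁷/(ℏG)) = 5.59e51 m/s².
9.81 / 5.59e51 = 1.76e-51

1.76e-51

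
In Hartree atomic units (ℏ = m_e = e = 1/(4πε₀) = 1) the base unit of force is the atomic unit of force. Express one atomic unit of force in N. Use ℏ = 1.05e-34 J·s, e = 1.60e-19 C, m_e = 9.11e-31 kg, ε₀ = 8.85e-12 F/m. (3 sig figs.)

8.33e-8 N

F_au = E_h/a₀ = m_e²e⁶/((4πε₀)³ℏ⁴)
E_h = 4.38e-18 J
a₀ = 5.26e-11 m
E_h/a₀ = 8.33e-8 N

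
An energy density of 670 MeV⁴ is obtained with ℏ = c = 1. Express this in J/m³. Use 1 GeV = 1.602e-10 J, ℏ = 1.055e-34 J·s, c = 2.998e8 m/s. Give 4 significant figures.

[E]/[L]³ = [E]⁴/(ℏc)³; restore (ℏc)⁻³.
1 GeV⁴ → 1/(ℏc)³ × (1 GeV in J)⁴ = 2.082e37 J/m³.
Convert the energy scale: 670 MeV⁴ = 6.70e-10 GeV⁴.
Result: 6.70e-10 × 2.082e37 = 1.395e28 J/m³.

1.395e28 J/m³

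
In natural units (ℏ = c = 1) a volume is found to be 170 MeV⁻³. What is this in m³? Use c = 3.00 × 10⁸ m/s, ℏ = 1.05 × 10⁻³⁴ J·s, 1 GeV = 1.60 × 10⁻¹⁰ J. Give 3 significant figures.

Volume is [L]³ = [E]⁻³·(ℏc)³.
1 GeV⁻³ → (ℏc)³ × (1 GeV in J)⁻³ = 7.63 × 10⁻⁴⁸ m³.
Convert the energy scale: 170 MeV⁻³ = 1.70 × 10¹¹ GeV⁻³.
Result: 1.70 × 10¹¹ × 7.63 × 10⁻⁴⁸ = 1.30 × 10⁻³⁶ m³.

1.30 × 10⁻³⁶ m³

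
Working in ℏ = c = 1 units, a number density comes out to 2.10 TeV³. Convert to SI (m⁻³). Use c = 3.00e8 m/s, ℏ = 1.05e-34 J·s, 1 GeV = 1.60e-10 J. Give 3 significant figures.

Number density is [L]⁻³ = [E]³/(ℏc)³.
1 GeV³ → 1/(ℏc)³ × (1 GeV in J)³ = 1.31e47 m⁻³.
Convert the energy scale: 2.10 TeV³ = 2.10e9 GeV³.
Result: 2.10e9 × 1.31e47 = 2.75e56 m⁻³.

2.75e56 m⁻³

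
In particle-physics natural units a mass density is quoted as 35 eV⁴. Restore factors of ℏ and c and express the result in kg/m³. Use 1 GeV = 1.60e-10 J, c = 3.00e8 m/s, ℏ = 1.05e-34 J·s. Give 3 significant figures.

8.15e-15 kg/m³

Mass density is [E]/(c²[L]³) = [E]⁴/(ℏ³c⁵).
1 GeV⁴ → 1/(ℏ³c⁵) × (1 GeV in J)⁴ = 2.33e20 kg/m³.
Convert the energy scale: 35 eV⁴ = 3.50e-35 GeV⁴.
Result: 3.50e-35 × 2.33e20 = 8.15e-15 kg/m³.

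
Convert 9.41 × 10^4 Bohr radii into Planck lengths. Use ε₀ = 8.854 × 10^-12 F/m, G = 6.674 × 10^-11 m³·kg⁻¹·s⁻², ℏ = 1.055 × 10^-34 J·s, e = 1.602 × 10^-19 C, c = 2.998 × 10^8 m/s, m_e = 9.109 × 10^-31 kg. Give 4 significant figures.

Bohr radius: a₀ = 4πε₀ℏ²/(m_e e²) = 5.297 × 10^-11 m
Planck length: ℓ_P = √(ℏG/c³) = 1.616 × 10^-35 m
9.41 × 10^4 × 5.297 × 10^-11 / 1.616 × 10^-35 = 3.084 × 10^29

3.084 × 10^29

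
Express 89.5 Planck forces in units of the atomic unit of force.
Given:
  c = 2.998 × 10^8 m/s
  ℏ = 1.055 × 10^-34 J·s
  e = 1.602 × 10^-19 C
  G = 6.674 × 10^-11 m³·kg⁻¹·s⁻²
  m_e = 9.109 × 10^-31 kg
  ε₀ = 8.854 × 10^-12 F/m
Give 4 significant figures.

Planck force: F_P = c⁴/G = 1.210 × 10^44 N
atomic unit of force: F_au = E_h/a₀ = m_e²e⁶/((4πε₀)³ℏ⁴) = 8.220 × 10^-8 N
89.5 × 1.210 × 10^44 / 8.220 × 10^-8 = 1.318 × 10^53

1.318 × 10^53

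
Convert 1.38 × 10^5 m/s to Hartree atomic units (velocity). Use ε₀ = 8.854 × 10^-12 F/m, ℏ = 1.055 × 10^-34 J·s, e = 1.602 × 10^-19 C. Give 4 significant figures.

0.06312

atomic unit of velocity: v_au = e²/(4πε₀ℏ) = 2.186 × 10^6 m/s.
1.38 × 10^5 / 2.186 × 10^6 = 0.06312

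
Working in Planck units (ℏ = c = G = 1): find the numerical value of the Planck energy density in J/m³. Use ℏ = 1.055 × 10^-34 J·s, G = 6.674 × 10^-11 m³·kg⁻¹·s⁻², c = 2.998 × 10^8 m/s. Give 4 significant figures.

The unique combination of the constants set to 1 with dimensions of energy density is u_P = c⁷/(ℏG²).
  = 2.177 × 10^59 / 4.699 × 10^-55
  = 4.632 × 10^113 J/m³

4.632 × 10^113 J/m³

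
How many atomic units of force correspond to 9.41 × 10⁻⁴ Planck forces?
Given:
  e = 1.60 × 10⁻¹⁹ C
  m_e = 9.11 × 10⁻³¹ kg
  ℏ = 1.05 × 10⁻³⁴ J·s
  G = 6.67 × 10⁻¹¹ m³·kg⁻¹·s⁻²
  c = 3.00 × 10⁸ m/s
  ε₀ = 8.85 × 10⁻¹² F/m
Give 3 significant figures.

Planck force: F_P = c⁴/G = 1.21 × 10⁴⁴ N
atomic unit of force: F_au = E_h/a₀ = m_e²e⁶/((4πε₀)³ℏ⁴) = 8.33 × 10⁻⁸ N
9.41 × 10⁻⁴ × 1.21 × 10⁴⁴ / 8.33 × 10⁻⁸ = 1.37 × 10⁴⁸

1.37 × 10⁴⁸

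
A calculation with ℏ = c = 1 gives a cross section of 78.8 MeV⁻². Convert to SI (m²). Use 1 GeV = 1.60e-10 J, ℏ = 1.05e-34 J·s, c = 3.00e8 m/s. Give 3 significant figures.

Area is [L]² = [E]⁻²·(ℏc)²; restore (ℏc)².
1 GeV⁻² → (ℏc)² × (1 GeV in J)⁻² = 3.88e-32 m².
Convert the energy scale: 78.8 MeV⁻² = 7.88e7 GeV⁻².
Result: 7.88e7 × 3.88e-32 = 3.05e-24 m².

3.05e-24 m²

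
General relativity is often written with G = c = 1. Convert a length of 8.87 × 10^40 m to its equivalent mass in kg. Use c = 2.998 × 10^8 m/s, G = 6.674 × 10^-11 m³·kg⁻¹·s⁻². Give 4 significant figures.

Length → mass via c²/G.
8.87 × 10^40 m × (c²/G) = 1.195 × 10^68 kg

1.195 × 10^68 kg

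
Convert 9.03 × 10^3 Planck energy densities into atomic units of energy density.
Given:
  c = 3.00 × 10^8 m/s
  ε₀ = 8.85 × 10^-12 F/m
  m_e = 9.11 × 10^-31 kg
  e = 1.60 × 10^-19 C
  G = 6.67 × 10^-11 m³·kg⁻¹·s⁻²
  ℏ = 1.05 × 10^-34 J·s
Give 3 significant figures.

1.40 × 10^104

Planck energy density: u_P = c⁷/(ℏG²) = 4.68 × 10^113 J/m³
atomic unit of energy density: u_au = E_h/a₀³ = m_e⁴e¹⁰/((4πε₀)⁵ℏ⁸) = 3.01 × 10^13 J/m³
9.03 × 10^3 × 4.68 × 10^113 / 3.01 × 10^13 = 1.40 × 10^104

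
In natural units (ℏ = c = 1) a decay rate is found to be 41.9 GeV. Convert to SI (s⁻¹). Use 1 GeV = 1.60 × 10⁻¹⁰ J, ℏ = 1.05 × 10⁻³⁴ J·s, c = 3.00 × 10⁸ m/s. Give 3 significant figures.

A rate is [E]/ℏ; divide by ℏ.
1 GeV → 1/ℏ × (1 GeV in J) = 1.52 × 10²⁴ s⁻¹.
Result: 41.9 × 1.52 × 10²⁴ = 6.38 × 10²⁵ s⁻¹.

6.38 × 10²⁵ s⁻¹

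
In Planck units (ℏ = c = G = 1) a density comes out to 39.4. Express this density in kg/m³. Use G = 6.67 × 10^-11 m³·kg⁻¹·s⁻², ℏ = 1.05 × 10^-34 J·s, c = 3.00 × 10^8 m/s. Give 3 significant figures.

2.05 × 10^98 kg/m³

One Planck density: ρ_P = c⁵/(ℏG²) = 5.20 × 10^96 kg/m³.
39.4 × 5.20 × 10^96 kg/m³ = 2.05 × 10^98 kg/m³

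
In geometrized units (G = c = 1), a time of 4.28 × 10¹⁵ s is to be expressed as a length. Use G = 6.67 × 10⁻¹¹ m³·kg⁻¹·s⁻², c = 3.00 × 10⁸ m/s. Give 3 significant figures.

1.28 × 10²⁴ m

Time → length via c.
4.28 × 10¹⁵ s × (c) = 1.28 × 10²⁴ m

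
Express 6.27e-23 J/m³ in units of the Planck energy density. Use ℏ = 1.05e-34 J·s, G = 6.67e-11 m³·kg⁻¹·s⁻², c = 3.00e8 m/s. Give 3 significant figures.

1.34e-136

Planck energy density: u_P = c⁷/(ℏG²) = 4.68e113 J/m³.
6.27e-23 / 4.68e113 = 1.34e-136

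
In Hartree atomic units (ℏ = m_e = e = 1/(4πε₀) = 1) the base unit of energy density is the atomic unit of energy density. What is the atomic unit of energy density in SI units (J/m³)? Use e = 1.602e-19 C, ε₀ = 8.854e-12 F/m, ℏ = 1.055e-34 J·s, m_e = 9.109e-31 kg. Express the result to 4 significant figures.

u_au = E_h/a₀³ = m_e⁴e¹⁰/((4πε₀)⁵ℏ⁸)
E_h = 4.354e-18 J
a₀ = 5.297e-11 m
E_h/a₀³ = 2.929e13 J/m³

2.929e13 J/m³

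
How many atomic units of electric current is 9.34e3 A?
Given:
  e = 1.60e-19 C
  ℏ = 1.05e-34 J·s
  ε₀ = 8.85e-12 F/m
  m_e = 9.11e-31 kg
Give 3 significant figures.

atomic unit of electric current: I_au = e E_h/ℏ = m_e e⁵/((4πε₀)²ℏ³) = 6.67e-3 A.
9.34e3 / 6.67e-3 = 1.40e6

1.40e6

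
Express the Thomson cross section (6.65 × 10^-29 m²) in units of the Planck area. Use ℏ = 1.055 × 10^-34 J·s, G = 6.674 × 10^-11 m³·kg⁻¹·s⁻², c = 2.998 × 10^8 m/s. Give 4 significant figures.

2.545 × 10^41

Planck area: A_P = ℏG/c³ = 2.613 × 10^-70 m².
6.65 × 10^-29 / 2.613 × 10^-70 = 2.545 × 10^41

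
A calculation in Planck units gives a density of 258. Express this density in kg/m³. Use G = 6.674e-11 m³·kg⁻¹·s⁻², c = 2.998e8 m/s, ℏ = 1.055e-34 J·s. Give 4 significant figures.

1.330e99 kg/m³

One Planck density: ρ_P = c⁵/(ℏG²) = 5.154e96 kg/m³.
258 × 5.154e96 kg/m³ = 1.330e99 kg/m³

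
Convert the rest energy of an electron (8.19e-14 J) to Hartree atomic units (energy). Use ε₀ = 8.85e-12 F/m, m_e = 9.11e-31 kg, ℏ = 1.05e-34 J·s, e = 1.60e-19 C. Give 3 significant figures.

1.87e4

hartree: E_h = m_e e⁴/(4πε₀ℏ)² = 4.38e-18 J.
8.19e-14 / 4.38e-18 = 1.87e4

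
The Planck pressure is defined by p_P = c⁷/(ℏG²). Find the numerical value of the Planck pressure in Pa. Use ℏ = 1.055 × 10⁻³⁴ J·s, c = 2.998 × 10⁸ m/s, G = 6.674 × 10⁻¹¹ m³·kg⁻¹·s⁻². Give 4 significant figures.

p_P = c⁷/(ℏG²)
  = 2.177 × 10⁵⁹ / 4.699 × 10⁻⁵⁵
  = 4.632 × 10¹¹³ Pa

4.632 × 10¹¹³ Pa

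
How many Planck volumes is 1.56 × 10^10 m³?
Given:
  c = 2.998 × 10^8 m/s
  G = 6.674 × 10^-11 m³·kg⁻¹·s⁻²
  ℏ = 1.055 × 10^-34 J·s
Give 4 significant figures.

Planck volume: V_P = (ℏG/c³)^(3/2) = 4.224 × 10^-105 m³.
1.56 × 10^10 / 4.224 × 10^-105 = 3.693 × 10^114

3.693 × 10^114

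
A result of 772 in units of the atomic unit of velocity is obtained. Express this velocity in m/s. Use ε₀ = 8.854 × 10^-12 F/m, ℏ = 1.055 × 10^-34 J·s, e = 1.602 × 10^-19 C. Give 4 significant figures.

1.688 × 10^9 m/s

One atomic unit of velocity: v_au = e²/(4πε₀ℏ) = 2.186 × 10^6 m/s.
772 × 2.186 × 10^6 m/s = 1.688 × 10^9 m/s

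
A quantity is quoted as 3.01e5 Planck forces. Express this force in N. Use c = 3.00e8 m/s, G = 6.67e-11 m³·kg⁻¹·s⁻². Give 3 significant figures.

One Planck force: F_P = c⁴/G = 1.21e44 N.
3.01e5 × 1.21e44 N = 3.66e49 N

3.66e49 N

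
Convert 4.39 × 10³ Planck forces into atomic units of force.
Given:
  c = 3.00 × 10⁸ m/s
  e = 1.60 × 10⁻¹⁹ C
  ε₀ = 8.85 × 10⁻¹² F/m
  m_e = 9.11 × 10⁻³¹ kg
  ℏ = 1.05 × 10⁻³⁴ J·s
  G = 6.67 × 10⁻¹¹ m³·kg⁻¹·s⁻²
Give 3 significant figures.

Planck force: F_P = c⁴/G = 1.21 × 10⁴⁴ N
atomic unit of force: F_au = E_h/a₀ = m_e²e⁶/((4πε₀)³ℏ⁴) = 8.33 × 10⁻⁸ N
4.39 × 10³ × 1.21 × 10⁴⁴ / 8.33 × 10⁻⁸ = 6.40 × 10⁵⁴

6.40 × 10⁵⁴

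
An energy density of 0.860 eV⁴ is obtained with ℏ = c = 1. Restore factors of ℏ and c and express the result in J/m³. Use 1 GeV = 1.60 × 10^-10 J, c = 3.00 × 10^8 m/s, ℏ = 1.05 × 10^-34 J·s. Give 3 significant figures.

18 J/m³

[E]/[L]³ = [E]⁴/(ℏc)³; restore (ℏc)⁻³.
1 GeV⁴ → 1/(ℏc)³ × (1 GeV in J)⁴ = 2.10 × 10^37 J/m³.
Convert the energy scale: 0.860 eV⁴ = 8.60 × 10^-37 GeV⁴.
Result: 8.60 × 10^-37 × 2.10 × 10^37 = 18 J/m³.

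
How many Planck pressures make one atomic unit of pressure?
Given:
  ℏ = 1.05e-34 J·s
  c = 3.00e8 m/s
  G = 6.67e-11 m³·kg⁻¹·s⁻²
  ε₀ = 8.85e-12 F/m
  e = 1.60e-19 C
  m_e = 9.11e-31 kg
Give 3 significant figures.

atomic unit of pressure: P_au = E_h/a₀³ = m_e⁴e¹⁰/((4πε₀)⁵ℏ⁸) = 3.01e13 Pa
Planck pressure: p_P = c⁷/(ℏG²) = 4.68e113 Pa
ratio = 3.01e13 / 4.68e113 = 6.44e-101

6.44e-101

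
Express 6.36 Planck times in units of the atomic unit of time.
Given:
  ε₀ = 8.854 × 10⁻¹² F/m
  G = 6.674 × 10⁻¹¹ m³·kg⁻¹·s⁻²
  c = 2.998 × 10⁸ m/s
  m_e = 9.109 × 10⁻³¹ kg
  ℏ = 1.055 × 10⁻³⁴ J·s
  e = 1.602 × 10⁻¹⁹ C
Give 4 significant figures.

1.415 × 10⁻²⁶

Planck time: t_P = √(ℏG/c⁵) = 5.392 × 10⁻⁴⁴ s
atomic unit of time: τ_au = (4πε₀)²ℏ³/(m_e e⁴) = 2.423 × 10⁻¹⁷ s
6.36 × 5.392 × 10⁻⁴⁴ / 2.423 × 10⁻¹⁷ = 1.415 × 10⁻²⁶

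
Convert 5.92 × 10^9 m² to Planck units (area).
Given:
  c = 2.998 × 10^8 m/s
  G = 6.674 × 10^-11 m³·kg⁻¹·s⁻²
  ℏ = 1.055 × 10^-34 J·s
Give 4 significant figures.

Planck area: A_P = ℏG/c³ = 2.613 × 10^-70 m².
5.92 × 10^9 / 2.613 × 10^-70 = 2.266 × 10^79

2.266 × 10^79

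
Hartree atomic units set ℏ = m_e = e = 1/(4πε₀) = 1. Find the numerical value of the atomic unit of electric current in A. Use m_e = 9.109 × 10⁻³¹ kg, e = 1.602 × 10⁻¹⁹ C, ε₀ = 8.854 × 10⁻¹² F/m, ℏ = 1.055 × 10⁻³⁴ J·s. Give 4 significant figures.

6.612 × 10⁻³ A

From ℏ = m_e = e = 1/(4πε₀) = 1 the current scale is I_au = e E_h/ℏ = m_e e⁵/((4πε₀)²ℏ³).
E_h = 4.354 × 10⁻¹⁸ J
e·E_h/ℏ = 6.612 × 10⁻³ A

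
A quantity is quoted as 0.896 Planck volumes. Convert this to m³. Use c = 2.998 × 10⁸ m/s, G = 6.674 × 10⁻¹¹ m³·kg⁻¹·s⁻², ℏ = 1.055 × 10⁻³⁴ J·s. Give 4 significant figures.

3.785 × 10⁻¹⁰⁵ m³

One Planck volume: V_P = (ℏG/c³)^(3/2) = 4.224 × 10⁻¹⁰⁵ m³.
0.896 × 4.224 × 10⁻¹⁰⁵ m³ = 3.785 × 10⁻¹⁰⁵ m³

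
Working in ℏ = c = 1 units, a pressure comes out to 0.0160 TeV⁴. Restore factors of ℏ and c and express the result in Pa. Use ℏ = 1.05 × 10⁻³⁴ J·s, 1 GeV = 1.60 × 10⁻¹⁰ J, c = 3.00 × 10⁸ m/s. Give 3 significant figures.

Pressure is [E]/[L]³ = [E]⁴/(ℏc)³.
1 GeV⁴ → 1/(ℏc)³ × (1 GeV in J)⁴ = 2.10 × 10³⁷ Pa.
Convert the energy scale: 0.0160 TeV⁴ = 1.60 × 10¹⁰ GeV⁴.
Result: 1.60 × 10¹⁰ × 2.10 × 10³⁷ = 3.35 × 10⁴⁷ Pa.

3.35 × 10⁴⁷ Pa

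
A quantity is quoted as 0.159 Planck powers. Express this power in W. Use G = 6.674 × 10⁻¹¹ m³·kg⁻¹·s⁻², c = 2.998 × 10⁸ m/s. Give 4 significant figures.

One Planck power: P_P = c⁵/G = 3.629 × 10⁵² W.
0.159 × 3.629 × 10⁵² W = 5.770 × 10⁵¹ W

5.770 × 10⁵¹ W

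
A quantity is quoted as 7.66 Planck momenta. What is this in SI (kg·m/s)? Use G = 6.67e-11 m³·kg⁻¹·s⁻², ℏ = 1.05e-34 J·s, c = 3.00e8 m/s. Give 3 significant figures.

One Planck momentum: p_P = √(ℏc³/G) = 6.52 kg·m/s.
7.66 × 6.52 kg·m/s = 49.9 kg·m/s

49.9 kg·m/s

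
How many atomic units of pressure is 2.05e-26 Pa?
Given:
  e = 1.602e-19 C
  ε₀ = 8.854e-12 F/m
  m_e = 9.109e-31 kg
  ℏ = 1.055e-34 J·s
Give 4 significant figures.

6.999e-40

atomic unit of pressure: P_au = E_h/a₀³ = m_e⁴e¹⁰/((4πε₀)⁵ℏ⁸) = 2.929e13 Pa.
2.05e-26 / 2.929e13 = 6.999e-40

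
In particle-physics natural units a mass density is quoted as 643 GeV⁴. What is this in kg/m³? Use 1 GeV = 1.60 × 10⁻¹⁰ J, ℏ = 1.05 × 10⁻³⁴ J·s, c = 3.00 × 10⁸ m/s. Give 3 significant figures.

Mass density is [E]/(c²[L]³) = [E]⁴/(ℏ³c⁵).
1 GeV⁴ → 1/(ℏ³c⁵) × (1 GeV in J)⁴ = 2.33 × 10²⁰ kg/m³.
Result: 643 × 2.33 × 10²⁰ = 1.50 × 10²³ kg/m³.

1.50 × 10²³ kg/m³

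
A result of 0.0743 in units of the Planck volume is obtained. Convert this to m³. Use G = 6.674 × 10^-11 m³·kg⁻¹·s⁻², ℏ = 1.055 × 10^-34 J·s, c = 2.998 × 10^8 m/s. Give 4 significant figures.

One Planck volume: V_P = (ℏG/c³)^(3/2) = 4.224 × 10^-105 m³.
0.0743 × 4.224 × 10^-105 m³ = 3.138 × 10^-106 m³

3.138 × 10^-106 m³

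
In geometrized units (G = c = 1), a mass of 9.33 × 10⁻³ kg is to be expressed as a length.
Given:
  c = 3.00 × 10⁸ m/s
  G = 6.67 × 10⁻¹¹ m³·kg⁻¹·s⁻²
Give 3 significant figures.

6.91 × 10⁻³⁰ m

In G = c = 1 units mass has dimensions of length; the conversion factor is G/c².
9.33 × 10⁻³ kg × (G/c²) = 6.91 × 10⁻³⁰ m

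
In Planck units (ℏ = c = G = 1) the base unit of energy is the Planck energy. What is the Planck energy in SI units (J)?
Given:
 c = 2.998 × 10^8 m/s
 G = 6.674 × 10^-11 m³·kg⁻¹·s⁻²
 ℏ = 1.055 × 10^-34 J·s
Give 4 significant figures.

1.957 × 10^9 J

E_P = √(ℏc⁵/G)
  = √(3.828 × 10^18)
  = 1.957 × 10^9 J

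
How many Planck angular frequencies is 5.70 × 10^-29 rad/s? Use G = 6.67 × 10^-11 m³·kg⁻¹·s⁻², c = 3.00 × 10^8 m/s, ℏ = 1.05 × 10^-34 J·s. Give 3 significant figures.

Planck angular frequency: ω_P = √(c⁵/(ℏG)) = 1.86 × 10^43 rad/s.
5.70 × 10^-29 / 1.86 × 10^43 = 3.06 × 10^-72

3.06 × 10^-72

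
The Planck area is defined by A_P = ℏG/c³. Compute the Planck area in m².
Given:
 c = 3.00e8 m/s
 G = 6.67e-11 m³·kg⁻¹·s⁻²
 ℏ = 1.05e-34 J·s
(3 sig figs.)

A_P = ℏG/c³
  = 7.00e-45 / 2.70e25
  = 2.59e-70 m²

2.59e-70 m²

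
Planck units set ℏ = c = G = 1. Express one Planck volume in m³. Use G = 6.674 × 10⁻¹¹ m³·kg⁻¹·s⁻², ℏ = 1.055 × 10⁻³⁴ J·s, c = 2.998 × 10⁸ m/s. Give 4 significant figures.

4.224 × 10⁻¹⁰⁵ m³

Dimensional analysis gives V_P = (ℏG/c³)^(3/2).
  = √(1.784 × 10⁻²⁰⁹)
  = 4.224 × 10⁻¹⁰⁵ m³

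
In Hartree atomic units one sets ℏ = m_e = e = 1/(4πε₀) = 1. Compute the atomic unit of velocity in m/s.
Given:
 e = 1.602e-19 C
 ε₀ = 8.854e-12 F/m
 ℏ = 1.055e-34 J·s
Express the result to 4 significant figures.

2.186e6 m/s

v_au = e²/(4πε₀ℏ)
  = 2.566e-38 / 1.174e-44
  = 2.186e6 m/s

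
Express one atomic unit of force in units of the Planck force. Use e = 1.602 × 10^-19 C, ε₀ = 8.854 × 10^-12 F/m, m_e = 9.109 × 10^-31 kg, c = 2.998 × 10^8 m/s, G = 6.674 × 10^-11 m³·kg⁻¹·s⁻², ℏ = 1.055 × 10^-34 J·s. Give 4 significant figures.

6.791 × 10^-52

atomic unit of force: F_au = E_h/a₀ = m_e²e⁶/((4πε₀)³ℏ⁴) = 8.220 × 10^-8 N
Planck force: F_P = c⁴/G = 1.210 × 10^44 N
ratio = 8.220 × 10^-8 / 1.210 × 10^44 = 6.791 × 10^-52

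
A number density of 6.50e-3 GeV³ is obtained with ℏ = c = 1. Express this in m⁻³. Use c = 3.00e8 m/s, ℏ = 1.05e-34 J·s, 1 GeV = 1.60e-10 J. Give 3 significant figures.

Number density is [L]⁻³ = [E]³/(ℏc)³.
1 GeV³ → 1/(ℏc)³ × (1 GeV in J)³ = 1.31e47 m⁻³.
Result: 6.50e-3 × 1.31e47 = 8.52e44 m⁻³.

8.52e44 m⁻³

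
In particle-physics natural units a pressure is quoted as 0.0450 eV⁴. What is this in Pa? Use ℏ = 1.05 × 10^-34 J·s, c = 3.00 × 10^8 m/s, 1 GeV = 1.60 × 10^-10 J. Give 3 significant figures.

0.944 Pa

Pressure is [E]/[L]³ = [E]⁴/(ℏc)³.
1 GeV⁴ → 1/(ℏc)³ × (1 GeV in J)⁴ = 2.10 × 10^37 Pa.
Convert the energy scale: 0.0450 eV⁴ = 4.50 × 10^-38 GeV⁴.
Result: 4.50 × 10^-38 × 2.10 × 10^37 = 0.944 Pa.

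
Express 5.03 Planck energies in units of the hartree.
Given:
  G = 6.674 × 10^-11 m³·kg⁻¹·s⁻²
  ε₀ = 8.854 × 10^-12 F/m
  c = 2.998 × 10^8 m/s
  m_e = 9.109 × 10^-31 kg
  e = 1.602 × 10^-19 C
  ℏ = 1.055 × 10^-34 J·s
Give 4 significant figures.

Planck energy: E_P = √(ℏc⁵/G) = 1.957 × 10^9 J
hartree: E_h = m_e e⁴/(4πε₀ℏ)² = 4.354 × 10^-18 J
5.03 × 1.957 × 10^9 / 4.354 × 10^-18 = 2.260 × 10^27

2.260 × 10^27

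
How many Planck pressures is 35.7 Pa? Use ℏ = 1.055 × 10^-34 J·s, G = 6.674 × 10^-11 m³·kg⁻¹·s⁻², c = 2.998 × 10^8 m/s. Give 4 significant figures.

Planck pressure: p_P = c⁷/(ℏG²) = 4.632 × 10^113 Pa.
35.7 / 4.632 × 10^113 = 7.707 × 10^-113

7.707 × 10^-113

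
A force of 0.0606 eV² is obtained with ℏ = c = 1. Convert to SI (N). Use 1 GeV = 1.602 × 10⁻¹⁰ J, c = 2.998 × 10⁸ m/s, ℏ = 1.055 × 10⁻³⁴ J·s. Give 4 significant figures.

Force is [E]/[L] = [E]²/(ℏc); restore (ℏc)⁻¹.
1 GeV² → 1/(ℏc) × (1 GeV in J)² = 8.114 × 10⁵ N.
Convert the energy scale: 0.0606 eV² = 6.06 × 10⁻²⁰ GeV².
Result: 6.06 × 10⁻²⁰ × 8.114 × 10⁵ = 4.917 × 10⁻¹⁴ N.

4.917 × 10⁻¹⁴ N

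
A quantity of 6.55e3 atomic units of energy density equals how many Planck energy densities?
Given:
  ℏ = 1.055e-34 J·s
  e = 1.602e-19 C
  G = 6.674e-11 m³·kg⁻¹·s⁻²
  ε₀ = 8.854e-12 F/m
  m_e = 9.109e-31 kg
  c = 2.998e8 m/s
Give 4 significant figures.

4.142e-97

atomic unit of energy density: u_au = E_h/a₀³ = m_e⁴e¹⁰/((4πε₀)⁵ℏ⁸) = 2.929e13 J/m³
Planck energy density: u_P = c⁷/(ℏG²) = 4.632e113 J/m³
6.55e3 × 2.929e13 / 4.632e113 = 4.142e-97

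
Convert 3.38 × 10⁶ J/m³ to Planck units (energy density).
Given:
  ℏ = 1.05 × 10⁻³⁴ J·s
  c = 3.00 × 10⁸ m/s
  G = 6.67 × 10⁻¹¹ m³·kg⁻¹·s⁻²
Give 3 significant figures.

Planck energy density: u_P = c⁷/(ℏG²) = 4.68 × 10¹¹³ J/m³.
3.38 × 10⁶ / 4.68 × 10¹¹³ = 7.22 × 10⁻¹⁰⁸

7.22 × 10⁻¹⁰⁸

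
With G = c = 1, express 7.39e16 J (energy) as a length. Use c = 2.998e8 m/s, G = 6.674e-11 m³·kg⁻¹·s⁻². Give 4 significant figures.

Energy → length via G/c⁴.
7.39e16 J × (G/c⁴) = 6.105e-28 m

6.105e-28 m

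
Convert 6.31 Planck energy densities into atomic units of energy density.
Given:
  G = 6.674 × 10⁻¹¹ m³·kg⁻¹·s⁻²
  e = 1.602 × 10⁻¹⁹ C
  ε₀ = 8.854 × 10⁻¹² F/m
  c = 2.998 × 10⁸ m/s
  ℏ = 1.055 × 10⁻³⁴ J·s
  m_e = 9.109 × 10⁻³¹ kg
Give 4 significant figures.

9.979 × 10¹⁰⁰

Planck energy density: u_P = c⁷/(ℏG²) = 4.632 × 10¹¹³ J/m³
atomic unit of energy density: u_au = E_h/a₀³ = m_e⁴e¹⁰/((4πε₀)⁵ℏ⁸) = 2.929 × 10¹³ J/m³
6.31 × 4.632 × 10¹¹³ / 2.929 × 10¹³ = 9.979 × 10¹⁰⁰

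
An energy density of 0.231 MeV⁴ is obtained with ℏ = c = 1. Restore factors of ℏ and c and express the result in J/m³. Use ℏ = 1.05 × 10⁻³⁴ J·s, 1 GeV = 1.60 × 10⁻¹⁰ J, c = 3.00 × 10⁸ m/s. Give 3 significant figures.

[E]/[L]³ = [E]⁴/(ℏc)³; restore (ℏc)⁻³.
1 GeV⁴ → 1/(ℏc)³ × (1 GeV in J)⁴ = 2.10 × 10³⁷ J/m³.
Convert the energy scale: 0.231 MeV⁴ = 2.31 × 10⁻¹³ GeV⁴.
Result: 2.31 × 10⁻¹³ × 2.10 × 10³⁷ = 4.84 × 10²⁴ J/m³.

4.84 × 10²⁴ J/m³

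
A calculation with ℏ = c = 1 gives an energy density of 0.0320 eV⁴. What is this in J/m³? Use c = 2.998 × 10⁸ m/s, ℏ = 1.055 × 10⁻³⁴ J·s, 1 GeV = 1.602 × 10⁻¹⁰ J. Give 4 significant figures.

0.6661 J/m³

[E]/[L]³ = [E]⁴/(ℏc)³; restore (ℏc)⁻³.
1 GeV⁴ → 1/(ℏc)³ × (1 GeV in J)⁴ = 2.082 × 10³⁷ J/m³.
Convert the energy scale: 0.0320 eV⁴ = 3.20 × 10⁻³⁸ GeV⁴.
Result: 3.20 × 10⁻³⁸ × 2.082 × 10³⁷ = 0.6661 J/m³.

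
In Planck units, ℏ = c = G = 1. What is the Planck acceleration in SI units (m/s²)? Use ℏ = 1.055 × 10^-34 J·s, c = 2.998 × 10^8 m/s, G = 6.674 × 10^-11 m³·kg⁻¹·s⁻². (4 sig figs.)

5.560 × 10^51 m/s²

The unique combination of the constants set to 1 with dimensions of acceleration is a_P = √(c⁷/(ℏG)).
  = √(3.092 × 10^103)
  = 5.560 × 10^51 m/s²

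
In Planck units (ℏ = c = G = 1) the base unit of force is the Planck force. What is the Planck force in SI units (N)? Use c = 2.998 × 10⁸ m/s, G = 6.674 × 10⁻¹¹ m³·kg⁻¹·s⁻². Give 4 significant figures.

F_P = c⁴/G
  = 8.078 × 10³³ / 6.674 × 10⁻¹¹
  = 1.210 × 10⁴⁴ N

1.210 × 10⁴⁴ N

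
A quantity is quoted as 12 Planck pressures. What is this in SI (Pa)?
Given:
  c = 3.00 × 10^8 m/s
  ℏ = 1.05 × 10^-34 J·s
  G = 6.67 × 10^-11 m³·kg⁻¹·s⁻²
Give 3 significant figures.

One Planck pressure: p_P = c⁷/(ℏG²) = 4.68 × 10^113 Pa.
12 × 4.68 × 10^113 Pa = 5.62 × 10^114 Pa

5.62 × 10^114 Pa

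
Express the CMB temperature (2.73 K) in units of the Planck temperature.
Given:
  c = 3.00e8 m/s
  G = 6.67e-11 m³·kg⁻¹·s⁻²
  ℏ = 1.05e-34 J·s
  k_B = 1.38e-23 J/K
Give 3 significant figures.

Planck temperature: T_P = √(ℏc⁵/G) / k_B = 1.42e32 K.
2.73 / 1.42e32 = 1.93e-32

1.93e-32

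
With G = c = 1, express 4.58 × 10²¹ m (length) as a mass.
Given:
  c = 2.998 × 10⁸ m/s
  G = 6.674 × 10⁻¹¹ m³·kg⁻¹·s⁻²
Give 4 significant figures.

Length → mass via c²/G.
4.58 × 10²¹ m × (c²/G) = 6.168 × 10⁴⁸ kg

6.168 × 10⁴⁸ kg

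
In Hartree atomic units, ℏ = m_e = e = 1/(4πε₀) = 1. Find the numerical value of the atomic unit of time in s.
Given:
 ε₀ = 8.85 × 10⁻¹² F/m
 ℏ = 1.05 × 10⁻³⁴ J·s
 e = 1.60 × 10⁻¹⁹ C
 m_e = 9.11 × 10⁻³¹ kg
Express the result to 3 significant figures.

Dimensional analysis gives τ_au = (4πε₀)²ℏ³/(m_e e⁴).
E_h = 4.38 × 10⁻¹⁸ J
ℏ/E_h = 2.40 × 10⁻¹⁷ s

2.40 × 10⁻¹⁷ s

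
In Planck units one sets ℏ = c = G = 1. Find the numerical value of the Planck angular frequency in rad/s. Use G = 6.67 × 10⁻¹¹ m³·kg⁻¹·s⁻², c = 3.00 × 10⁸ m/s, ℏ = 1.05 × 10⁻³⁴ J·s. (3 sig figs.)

ω_P = √(c⁵/(ℏG))
  = √(3.47 × 10⁸⁶)
  = 1.86 × 10⁴³ rad/s

1.86 × 10⁴³ rad/s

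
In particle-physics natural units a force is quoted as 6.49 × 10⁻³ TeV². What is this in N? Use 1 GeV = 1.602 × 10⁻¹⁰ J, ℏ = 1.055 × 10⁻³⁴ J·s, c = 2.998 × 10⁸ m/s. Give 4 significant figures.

Force is [E]/[L] = [E]²/(ℏc); restore (ℏc)⁻¹.
1 GeV² → 1/(ℏc) × (1 GeV in J)² = 8.114 × 10⁵ N.
Convert the energy scale: 6.49 × 10⁻³ TeV² = 6.49 × 10³ GeV².
Result: 6.49 × 10³ × 8.114 × 10⁵ = 5.266 × 10⁹ N.

5.266 × 10⁹ N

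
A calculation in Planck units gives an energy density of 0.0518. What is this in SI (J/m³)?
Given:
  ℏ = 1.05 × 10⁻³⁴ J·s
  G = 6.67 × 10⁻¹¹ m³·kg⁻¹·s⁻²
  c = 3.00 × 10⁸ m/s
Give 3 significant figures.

One Planck energy density: u_P = c⁷/(ℏG²) = 4.68 × 10¹¹³ J/m³.
0.0518 × 4.68 × 10¹¹³ J/m³ = 2.43 × 10¹¹² J/m³

2.43 × 10¹¹² J/m³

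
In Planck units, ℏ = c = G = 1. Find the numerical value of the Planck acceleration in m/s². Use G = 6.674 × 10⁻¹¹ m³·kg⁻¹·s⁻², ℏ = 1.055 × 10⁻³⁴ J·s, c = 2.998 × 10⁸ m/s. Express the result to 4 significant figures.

5.560 × 10⁵¹ m/s²

Dimensional analysis gives a_P = √(c⁷/(ℏG)).
  = √(3.092 × 10¹⁰³)
  = 5.560 × 10⁵¹ m/s²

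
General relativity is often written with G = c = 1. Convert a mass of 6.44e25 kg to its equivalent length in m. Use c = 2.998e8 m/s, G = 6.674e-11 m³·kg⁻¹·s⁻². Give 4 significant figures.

0.04782 m

In G = c = 1 units mass has dimensions of length; the conversion factor is G/c².
6.44e25 kg × (G/c²) = 0.04782 m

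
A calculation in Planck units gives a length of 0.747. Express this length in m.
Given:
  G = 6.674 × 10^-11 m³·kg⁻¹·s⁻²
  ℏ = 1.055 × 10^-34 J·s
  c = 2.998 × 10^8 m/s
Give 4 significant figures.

One Planck length: ℓ_P = √(ℏG/c³) = 1.616 × 10^-35 m.
0.747 × 1.616 × 10^-35 m = 1.208 × 10^-35 m

1.208 × 10^-35 m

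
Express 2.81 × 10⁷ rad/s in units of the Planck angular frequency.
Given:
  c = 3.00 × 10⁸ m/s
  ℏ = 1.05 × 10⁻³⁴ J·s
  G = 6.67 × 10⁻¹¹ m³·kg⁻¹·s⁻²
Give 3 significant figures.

Planck angular frequency: ω_P = √(c⁵/(ℏG)) = 1.86 × 10⁴³ rad/s.
2.81 × 10⁷ / 1.86 × 10⁴³ = 1.51 × 10⁻³⁶

1.51 × 10⁻³⁶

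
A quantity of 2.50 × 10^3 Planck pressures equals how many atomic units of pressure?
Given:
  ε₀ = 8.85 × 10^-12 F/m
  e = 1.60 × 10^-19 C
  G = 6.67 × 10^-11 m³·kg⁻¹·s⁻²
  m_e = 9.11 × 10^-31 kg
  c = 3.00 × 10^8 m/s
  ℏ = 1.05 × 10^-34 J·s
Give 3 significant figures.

Planck pressure: p_P = c⁷/(ℏG²) = 4.68 × 10^113 Pa
atomic unit of pressure: P_au = E_h/a₀³ = m_e⁴e¹⁰/((4πε₀)⁵ℏ⁸) = 3.01 × 10^13 Pa
2.50 × 10^3 × 4.68 × 10^113 / 3.01 × 10^13 = 3.88 × 10^103

3.88 × 10^103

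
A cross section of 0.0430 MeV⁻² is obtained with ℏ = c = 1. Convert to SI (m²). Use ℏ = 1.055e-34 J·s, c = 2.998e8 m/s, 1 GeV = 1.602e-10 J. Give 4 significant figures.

1.676e-27 m²

Area is [L]² = [E]⁻²·(ℏc)²; restore (ℏc)².
1 GeV⁻² → (ℏc)² × (1 GeV in J)⁻² = 3.898e-32 m².
Convert the energy scale: 0.0430 MeV⁻² = 4.30e4 GeV⁻².
Result: 4.30e4 × 3.898e-32 = 1.676e-27 m².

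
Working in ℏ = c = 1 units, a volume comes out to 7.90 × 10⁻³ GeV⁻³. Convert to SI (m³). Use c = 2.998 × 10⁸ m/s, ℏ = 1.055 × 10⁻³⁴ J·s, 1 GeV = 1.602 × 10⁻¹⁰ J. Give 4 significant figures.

Volume is [L]³ = [E]⁻³·(ℏc)³.
1 GeV⁻³ → (ℏc)³ × (1 GeV in J)⁻³ = 7.696 × 10⁻⁴⁸ m³.
Result: 7.90 × 10⁻³ × 7.696 × 10⁻⁴⁸ = 6.080 × 10⁻⁵⁰ m³.

6.080 × 10⁻⁵⁰ m³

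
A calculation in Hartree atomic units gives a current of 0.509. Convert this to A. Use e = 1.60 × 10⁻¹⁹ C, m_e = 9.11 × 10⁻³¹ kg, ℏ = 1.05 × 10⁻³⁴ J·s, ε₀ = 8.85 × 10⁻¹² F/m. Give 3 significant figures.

3.40 × 10⁻³ A

One atomic unit of electric current: I_au = e E_h/ℏ = m_e e⁵/((4πε₀)²ℏ³) = 6.67 × 10⁻³ A.
0.509 × 6.67 × 10⁻³ A = 3.40 × 10⁻³ A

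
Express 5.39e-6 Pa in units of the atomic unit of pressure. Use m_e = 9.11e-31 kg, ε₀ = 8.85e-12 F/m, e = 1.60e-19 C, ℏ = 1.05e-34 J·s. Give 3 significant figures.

1.79e-19

atomic unit of pressure: P_au = E_h/a₀³ = m_e⁴e¹⁰/((4πε₀)⁵ℏ⁸) = 3.01e13 Pa.
5.39e-6 / 3.01e13 = 1.79e-19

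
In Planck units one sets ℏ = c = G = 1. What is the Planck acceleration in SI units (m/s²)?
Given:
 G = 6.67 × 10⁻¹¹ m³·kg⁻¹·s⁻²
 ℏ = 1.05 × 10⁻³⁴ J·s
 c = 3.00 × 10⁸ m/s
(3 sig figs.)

a_P = √(c⁷/(ℏG))
  = √(3.12 × 10¹⁰³)
  = 5.59 × 10⁵¹ m/s²

5.59 × 10⁵¹ m/s²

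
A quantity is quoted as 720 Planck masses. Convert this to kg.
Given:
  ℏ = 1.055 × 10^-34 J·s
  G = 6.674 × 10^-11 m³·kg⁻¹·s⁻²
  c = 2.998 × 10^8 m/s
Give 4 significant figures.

1.567 × 10^-5 kg

One Planck mass: m_P = √(ℏc/G) = 2.177 × 10^-8 kg.
720 × 2.177 × 10^-8 kg = 1.567 × 10^-5 kg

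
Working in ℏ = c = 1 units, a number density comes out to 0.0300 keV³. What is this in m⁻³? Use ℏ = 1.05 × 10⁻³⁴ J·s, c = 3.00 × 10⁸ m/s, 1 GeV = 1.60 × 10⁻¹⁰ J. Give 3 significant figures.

Number density is [L]⁻³ = [E]³/(ℏc)³.
1 GeV³ → 1/(ℏc)³ × (1 GeV in J)³ = 1.31 × 10⁴⁷ m⁻³.
Convert the energy scale: 0.0300 keV³ = 3.00 × 10⁻²⁰ GeV³.
Result: 3.00 × 10⁻²⁰ × 1.31 × 10⁴⁷ = 3.93 × 10²⁷ m⁻³.

3.93 × 10²⁷ m⁻³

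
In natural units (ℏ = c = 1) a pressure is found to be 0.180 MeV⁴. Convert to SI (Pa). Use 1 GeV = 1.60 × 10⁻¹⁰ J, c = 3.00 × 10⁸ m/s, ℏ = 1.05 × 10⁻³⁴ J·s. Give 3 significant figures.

Pressure is [E]/[L]³ = [E]⁴/(ℏc)³.
1 GeV⁴ → 1/(ℏc)³ × (1 GeV in J)⁴ = 2.10 × 10³⁷ Pa.
Convert the energy scale: 0.180 MeV⁴ = 1.80 × 10⁻¹³ GeV⁴.
Result: 1.80 × 10⁻¹³ × 2.10 × 10³⁷ = 3.77 × 10²⁴ Pa.

3.77 × 10²⁴ Pa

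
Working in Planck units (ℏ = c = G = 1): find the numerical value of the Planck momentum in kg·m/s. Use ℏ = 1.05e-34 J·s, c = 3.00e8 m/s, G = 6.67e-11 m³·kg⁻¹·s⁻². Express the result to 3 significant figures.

The unique combination of the constants set to 1 with dimensions of momentum is p_P = √(ℏc³/G).
  = √(42.5)
  = 6.52 kg·m/s

6.52 kg·m/s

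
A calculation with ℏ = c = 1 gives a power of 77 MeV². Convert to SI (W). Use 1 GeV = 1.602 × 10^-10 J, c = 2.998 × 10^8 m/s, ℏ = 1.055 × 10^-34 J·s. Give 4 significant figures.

Power is [E]/[T] = [E]²/ℏ.
1 GeV² → 1/ℏ × (1 GeV in J)² = 2.433 × 10^14 W.
Convert the energy scale: 77 MeV² = 7.70 × 10^-5 GeV².
Result: 7.70 × 10^-5 × 2.433 × 10^14 = 1.873 × 10^10 W.

1.873 × 10^10 W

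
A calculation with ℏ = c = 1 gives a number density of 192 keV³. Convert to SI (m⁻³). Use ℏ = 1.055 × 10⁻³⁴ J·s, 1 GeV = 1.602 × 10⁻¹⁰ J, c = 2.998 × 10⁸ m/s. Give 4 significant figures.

Number density is [L]⁻³ = [E]³/(ℏc)³.
1 GeV³ → 1/(ℏc)³ × (1 GeV in J)³ = 1.299 × 10⁴⁷ m⁻³.
Convert the energy scale: 192 keV³ = 1.92 × 10⁻¹⁶ GeV³.
Result: 1.92 × 10⁻¹⁶ × 1.299 × 10⁴⁷ = 2.495 × 10³¹ m⁻³.

2.495 × 10³¹ m⁻³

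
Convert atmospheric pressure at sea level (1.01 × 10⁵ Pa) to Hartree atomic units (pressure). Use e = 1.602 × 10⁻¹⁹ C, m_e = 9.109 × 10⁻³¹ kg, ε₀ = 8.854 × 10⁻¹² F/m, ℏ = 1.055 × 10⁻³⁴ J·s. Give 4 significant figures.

atomic unit of pressure: P_au = E_h/a₀³ = m_e⁴e¹⁰/((4πε₀)⁵ℏ⁸) = 2.929 × 10¹³ Pa.
1.01 × 10⁵ / 2.929 × 10¹³ = 3.448 × 10⁻⁹

3.448 × 10⁻⁹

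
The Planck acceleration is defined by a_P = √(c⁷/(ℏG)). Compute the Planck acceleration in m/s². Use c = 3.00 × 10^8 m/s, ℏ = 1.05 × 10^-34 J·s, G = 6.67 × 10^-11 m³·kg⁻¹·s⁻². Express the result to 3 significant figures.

a_P = √(c⁷/(ℏG))
  = √(3.12 × 10^103)
  = 5.59 × 10^51 m/s²

5.59 × 10^51 m/s²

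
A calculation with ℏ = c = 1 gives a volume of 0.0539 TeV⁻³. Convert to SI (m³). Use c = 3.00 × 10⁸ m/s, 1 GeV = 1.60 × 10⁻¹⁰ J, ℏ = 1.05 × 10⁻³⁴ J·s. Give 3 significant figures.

Volume is [L]³ = [E]⁻³·(ℏc)³.
1 GeV⁻³ → (ℏc)³ × (1 GeV in J)⁻³ = 7.63 × 10⁻⁴⁸ m³.
Convert the energy scale: 0.0539 TeV⁻³ = 5.39 × 10⁻¹¹ GeV⁻³.
Result: 5.39 × 10⁻¹¹ × 7.63 × 10⁻⁴⁸ = 4.11 × 10⁻⁵⁸ m³.

4.11 × 10⁻⁵⁸ m³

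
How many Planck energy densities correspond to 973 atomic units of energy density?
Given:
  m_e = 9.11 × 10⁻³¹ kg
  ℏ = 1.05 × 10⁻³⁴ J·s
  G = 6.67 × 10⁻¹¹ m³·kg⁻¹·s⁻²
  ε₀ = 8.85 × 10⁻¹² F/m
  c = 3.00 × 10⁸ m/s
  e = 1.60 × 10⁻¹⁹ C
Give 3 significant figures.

6.26 × 10⁻⁹⁸

atomic unit of energy density: u_au = E_h/a₀³ = m_e⁴e¹⁰/((4πε₀)⁵ℏ⁸) = 3.01 × 10¹³ J/m³
Planck energy density: u_P = c⁷/(ℏG²) = 4.68 × 10¹¹³ J/m³
973 × 3.01 × 10¹³ / 4.68 × 10¹¹³ = 6.26 × 10⁻⁹⁸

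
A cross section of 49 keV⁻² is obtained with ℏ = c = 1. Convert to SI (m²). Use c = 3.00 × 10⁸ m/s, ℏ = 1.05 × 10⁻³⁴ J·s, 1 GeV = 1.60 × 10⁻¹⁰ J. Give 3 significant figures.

Area is [L]² = [E]⁻²·(ℏc)²; restore (ℏc)².
1 GeV⁻² → (ℏc)² × (1 GeV in J)⁻² = 3.88 × 10⁻³² m².
Convert the energy scale: 49 keV⁻² = 4.90 × 10¹³ GeV⁻².
Result: 4.90 × 10¹³ × 3.88 × 10⁻³² = 1.90 × 10⁻¹⁸ m².

1.90 × 10⁻¹⁸ m²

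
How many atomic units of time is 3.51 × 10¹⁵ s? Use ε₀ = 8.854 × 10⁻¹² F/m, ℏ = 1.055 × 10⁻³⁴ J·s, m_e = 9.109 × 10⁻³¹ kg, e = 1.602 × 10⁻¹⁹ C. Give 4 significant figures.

1.449 × 10³²

atomic unit of time: τ_au = (4πε₀)²ℏ³/(m_e e⁴) = 2.423 × 10⁻¹⁷ s.
3.51 × 10¹⁵ / 2.423 × 10⁻¹⁷ = 1.449 × 10³²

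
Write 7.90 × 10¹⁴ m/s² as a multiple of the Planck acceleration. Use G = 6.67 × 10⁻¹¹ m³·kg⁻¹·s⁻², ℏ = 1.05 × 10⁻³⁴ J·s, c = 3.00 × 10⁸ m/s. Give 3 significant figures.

1.41 × 10⁻³⁷

Planck acceleration: a_P = √(c⁷/(ℏG)) = 5.59 × 10⁵¹ m/s².
7.90 × 10¹⁴ / 5.59 × 10⁵¹ = 1.41 × 10⁻³⁷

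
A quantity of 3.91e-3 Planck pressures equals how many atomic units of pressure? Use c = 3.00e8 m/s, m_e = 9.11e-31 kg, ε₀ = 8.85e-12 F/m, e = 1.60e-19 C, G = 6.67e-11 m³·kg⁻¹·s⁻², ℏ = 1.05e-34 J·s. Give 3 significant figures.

Planck pressure: p_P = c⁷/(ℏG²) = 4.68e113 Pa
atomic unit of pressure: P_au = E_h/a₀³ = m_e⁴e¹⁰/((4πε₀)⁵ℏ⁸) = 3.01e13 Pa
3.91e-3 × 4.68e113 / 3.01e13 = 6.08e97

6.08e97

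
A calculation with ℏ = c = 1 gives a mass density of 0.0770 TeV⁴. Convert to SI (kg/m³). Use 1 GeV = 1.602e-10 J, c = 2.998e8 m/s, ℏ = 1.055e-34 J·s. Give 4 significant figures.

Mass density is [E]/(c²[L]³) = [E]⁴/(ℏ³c⁵).
1 GeV⁴ → 1/(ℏ³c⁵) × (1 GeV in J)⁴ = 2.316e20 kg/m³.
Convert the energy scale: 0.0770 TeV⁴ = 7.70e10 GeV⁴.
Result: 7.70e10 × 2.316e20 = 1.783e31 kg/m³.

1.783e31 kg/m³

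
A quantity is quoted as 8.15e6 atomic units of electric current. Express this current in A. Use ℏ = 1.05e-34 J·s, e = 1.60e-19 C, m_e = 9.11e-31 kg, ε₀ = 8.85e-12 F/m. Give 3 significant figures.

One atomic unit of electric current: I_au = e E_h/ℏ = m_e e⁵/((4πε₀)²ℏ³) = 6.67e-3 A.
8.15e6 × 6.67e-3 A = 5.44e4 A

5.44e4 A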